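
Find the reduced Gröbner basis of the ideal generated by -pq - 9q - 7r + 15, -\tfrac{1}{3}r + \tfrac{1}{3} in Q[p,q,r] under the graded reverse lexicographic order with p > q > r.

f_1 = -pq - 9q - 7r + 15, LT = pq.
f_2 = -\tfrac{1}{3}r + \tfrac{1}{3}, LT = r.

S(f_1,f_2): leading monomials are coprime, so the S-polynomial reduces to 0 (Buchberger's first criterion).
Every S-polynomial of the final basis reduces to 0, so we have a Gröbner basis.

G = {pq + 9q - 8, r - 1}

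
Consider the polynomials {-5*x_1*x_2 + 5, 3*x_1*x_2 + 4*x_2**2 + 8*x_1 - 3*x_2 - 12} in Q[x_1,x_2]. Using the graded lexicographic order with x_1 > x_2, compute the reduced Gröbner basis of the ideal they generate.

G = {x_1**2 - 9/8*x_1 + 1/2*x_2 - 3/8, x_1*x_2 - 1, x_2**2 + 2*x_1 - 3/4*x_2 - 9/4}

f_1 = -5*x_1*x_2 + 5, LT = x_1*x_2.
f_2 = 3*x_1*x_2 + 4*x_2**2 + 8*x_1 - 3*x_2 - 12, LT = x_1*x_2.

S(f_1,f_2): lcm = x_1*x_2. S = -4/3*x_2**2 - 8/3*x_1 + x_2 + 3.
  leading term x_2**2: no divisor's leading term divides it; move -4/3*x_2**2 to the remainder.
  leading term x_1: no divisor's leading term divides it; move -8/3*x_1 to the remainder.
  leading term x_2: no divisor's leading term divides it; move x_2 to the remainder.
  leading term 1: no divisor's leading term divides it; move 3 to the remainder.
  remainder -4/3*x_2**2 - 8/3*x_1 + x_2 + 3 ≠ 0; add g_3 = -4/3*x_2**2 - 8/3*x_1 + x_2 + 3 to the basis.

S(f_1,g_3): lcm = x_1*x_2**2. S = -2*x_1**2 + 3/4*x_1*x_2 + 9/4*x_1 - x_2.
  leading term x_1**2: no divisor's leading term divides it; move -2*x_1**2 to the remainder.
  leading term x_1*x_2: subtract (-3/20)·f_1 from 3/4*x_1*x_2 + 9/4*x_1 - x_2 → 9/4*x_1 - x_2 + 3/4
  leading term x_1: no divisor's leading term divides it; move 9/4*x_1 to the remainder.
  leading term x_2: no divisor's leading term divides it; move -x_2 to the remainder.
  leading term 1: no divisor's leading term divides it; move 3/4 to the remainder.
  remainder -2*x_1**2 + 9/4*x_1 - x_2 + 3/4 ≠ 0; add g_4 = -2*x_1**2 + 9/4*x_1 - x_2 + 3/4 to the basis.

The other S-polynomials (S(f_2,g_3), S(f_1,g_4), S(f_2,g_4), S(g_3,g_4)) all reduce to 0 modulo the current basis, so we have a Gröbner basis.
Inter-reduce: drop elements whose leading term is divisible by another's, tail-reduce, and make monic.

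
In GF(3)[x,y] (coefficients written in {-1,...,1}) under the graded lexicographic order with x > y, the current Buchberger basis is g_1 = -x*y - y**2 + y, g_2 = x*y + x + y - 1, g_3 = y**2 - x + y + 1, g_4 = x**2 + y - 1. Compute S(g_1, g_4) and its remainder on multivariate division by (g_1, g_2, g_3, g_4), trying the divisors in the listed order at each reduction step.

lcm(LM(g_1), LM(g_4)) = x**2*y.
S = (lcm/LT(g_1))·g_1 − (lcm/LT(g_4))·g_4 = x*y**2 - x*y - y**2 + y.
Reduce S modulo (g_1, g_2, g_3, g_4) in that order:
  leading term x*y**2: subtract (-y)·g_1 from x*y**2 - x*y - y**2 + y → -y**3 - x*y + y
  leading term y**3: subtract (-y)·g_3 from -y**3 - x*y + y → x*y + y**2 - y
  leading term x*y: subtract (-1)·g_1 from x*y + y**2 - y → 0
The remainder is 0, so this S-polynomial contributes no new basis element.

S(g_1, g_4) = x*y**2 - x*y - y**2 + y; remainder on division = 0.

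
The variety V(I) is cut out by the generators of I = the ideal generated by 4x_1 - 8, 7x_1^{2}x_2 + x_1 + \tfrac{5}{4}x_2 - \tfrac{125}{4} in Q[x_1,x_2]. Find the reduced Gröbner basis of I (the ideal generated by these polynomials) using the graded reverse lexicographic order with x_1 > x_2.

G = {x_1 - 2, x_2 - 1}

This is the nonlinear analogue of row-reducing a linear system.

f_1 = 4x_1 - 8, LT = x_1.
f_2 = 7x_1^{2}x_2 + x_1 + \tfrac{5}{4}x_2 - \tfrac{125}{4}, LT = x_1^{2}x_2.

S(f_1,f_2): lcm = x_1^{2}x_2. S = -2x_1x_2 - \tfrac{1}{7}x_1 - \tfrac{5}{28}x_2 + \tfrac{125}{28}.
  leading term x_1x_2: subtract (-\tfrac{1}{2}x_2)·f_1 from -2x_1x_2 - \tfrac{1}{7}x_1 - \tfrac{5}{28}x_2 + \tfrac{125}{28} → -\tfrac{1}{7}x_1 - \tfrac{117}{28}x_2 + \tfrac{125}{28}
  leading term x_1: subtract (-\tfrac{1}{28})·f_1 from -\tfrac{1}{7}x_1 - \tfrac{117}{28}x_2 + \tfrac{125}{28} → -\tfrac{117}{28}x_2 + \tfrac{117}{28}
  leading term x_2: no divisor's leading term divides it; move -\tfrac{117}{28}x_2 to the remainder.
  leading term 1: no divisor's leading term divides it; move \tfrac{117}{28} to the remainder.
  remainder -\tfrac{117}{28}x_2 + \tfrac{117}{28} ≠ 0; add g_3 = -\tfrac{117}{28}x_2 + \tfrac{117}{28} to the basis.

The other S-polynomials (S(f_1,g_3), S(f_2,g_3)) all reduce to 0 modulo the current basis, so we have a Gröbner basis.
Inter-reduce: drop elements whose leading term is divisible by another's, tail-reduce, and make monic.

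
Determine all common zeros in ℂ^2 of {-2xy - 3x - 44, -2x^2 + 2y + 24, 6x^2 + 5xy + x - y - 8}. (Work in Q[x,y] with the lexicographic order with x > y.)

Compute a lex Gröbner basis by Buchberger's algorithm.
f_1 = -2xy - 3x - 44, LT = xy.
f_2 = -2x^2 + 2y + 24, LT = x^2.
f_3 = 6x^2 + 5xy + x - y - 8, LT = x^2.

S(f_1,f_2): lcm = x^2y. S = 3/2x^2 + 22x + y^2 + 12y.
  reduce S modulo (f_1, f_2, f_3):
  remainder 22x + y^2 + 27/2y + 18 ≠ 0; add h_4 = 22x + y^2 + 27/2y + 18 to the basis.

S(f_1,f_3): lcm = x^2y. S = 3/2x^2 - 5/6xy^2 - 1/6xy + 22x + 1/6y^2 + 4/3y.
  reduce S modulo (f_1, f_2, f_3, h_4):
  remainder -401/528y^2 + 9149/1056y - 5941/264 ≠ 0; add h_5 = -401/528y^2 + 9149/1056y - 5941/264 to the basis.

S(f_2,f_3): lcm = x^2. S = -5/6xy - 1/6x - 5/6y - 32/3.
  reduce S modulo (f_1, f_2, f_3, h_4, h_5):
  remainder -826/401y + 3304/401 ≠ 0; add h_6 = -826/401y + 3304/401 to the basis.

The other S-polynomials (S(f_1,h_4), S(f_2,h_4), S(f_3,h_4), S(f_1,h_5), S(f_2,h_5), S(f_3,h_5), S(h_4,h_5), S(f_1,h_6), S(f_2,h_6), S(f_3,h_6), S(h_4,h_6), S(h_5,h_6)) all reduce to 0 modulo the current basis, so we have a Gröbner basis.
Inter-reduce: drop elements whose leading term is divisible by another's, tail-reduce, and make monic.
Reduced Gröbner basis: {x + 4, y - 4}.

From the last basis element, y - 4 = 0, so y takes values in {4}. Each choice, substituted upward through the basis, yields the corresponding point(s) of the solution set.
  y = 4: the earlier basis element becomes x + 4 = 0, giving x = -4 — point (-4, 4).

{(-4, 4)}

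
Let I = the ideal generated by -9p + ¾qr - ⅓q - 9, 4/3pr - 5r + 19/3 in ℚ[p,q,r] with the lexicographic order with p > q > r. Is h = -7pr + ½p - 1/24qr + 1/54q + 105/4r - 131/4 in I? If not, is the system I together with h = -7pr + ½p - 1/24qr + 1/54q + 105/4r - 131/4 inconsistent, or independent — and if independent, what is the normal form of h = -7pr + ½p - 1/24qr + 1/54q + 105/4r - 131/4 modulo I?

-7pr + ½p - 1/24qr + 1/54q + 105/4r - 131/4 lies in I (it reduces to 0).

First compute the reduced Gröbner basis of I by Buchberger's algorithm.
f_1 = -9p + ¾qr - ⅓q - 9, LT = p.
f_2 = 4/3pr - 5r + 19/3, LT = pr.

S(f_1,f_2): lcm = pr. S = -1/12qr² + 1/27qr + 19/4r - 19/4.
  leading term qr²: no divisor's leading term divides it; move -1/12qr² to the remainder.
  leading term qr: no divisor's leading term divides it; move 1/27qr to the remainder.
  leading term r: no divisor's leading term divides it; move 19/4r to the remainder.
  leading term 1: no divisor's leading term divides it; move -19/4 to the remainder.
  remainder -1/12qr² + 1/27qr + 19/4r - 19/4 ≠ 0; add k_3 = -1/12qr² + 1/27qr + 19/4r - 19/4 to the basis.

S(f_1,k_3): leading monomials are coprime, so the S-polynomial reduces to 0 (Buchberger's first criterion).
S(f_2,k_3): lcm = pqr². S = 4/9pqr + 57pr - 57p - 15/4qr² + 19/4qr.
  leading term pqr: subtract (-4/81qr)·f_1 from 4/9pqr + 57pr - 57p - 15/4qr² + 19/4qr → 57pr - 57p + 1/27q²r² - 4/243q²r - 15/4qr² + 155/36qr
  leading term pr: subtract (-19/3r)·f_1 from 57pr - 57p + 1/27q²r² - 4/243q²r - 15/4qr² + 155/36qr → -57p + 1/27q²r² - 4/243q²r + qr² + 79/36qr - 57r
  leading term p: subtract (19/3)·f_1 from -57p + 1/27q²r² - 4/243q²r + qr² + 79/36qr - 57r → 1/27q²r² - 4/243q²r + qr² - 23/9qr + 19/9q - 57r + 57
  leading term q²r²: subtract (-4/9q)·k_3 from 1/27q²r² - 4/243q²r + qr² - 23/9qr + 19/9q - 57r + 57 → qr² - 4/9qr - 57r + 57
  leading term qr²: subtract (-12)·k_3 from qr² - 4/9qr - 57r + 57 → 0
  remainder 0.

Every S-polynomial of the final basis reduces to 0, so we have a Gröbner basis.
Inter-reduce: drop elements whose leading term is divisible by another's, tail-reduce, and make monic.
Reduced Gröbner basis: {p - 1/12qr + 1/27q + 1, qr² - 4/9qr - 57r + 57}.
Label its elements g_1 = p - 1/12qr + 1/27q + 1, g_2 = qr² - 4/9qr - 57r + 57.

Reduce h = -7pr + ½p - 1/24qr + 1/54q + 105/4r - 131/4 modulo G:
  leading term pr: subtract (-7r)·g_1 from -7pr + ½p - 1/24qr + 1/54q + 105/4r - 131/4 → ½p - 7/12qr² + 47/216qr + 1/54q + 133/4r - 131/4
  leading term p: subtract (½)·g_1 from ½p - 7/12qr² + 47/216qr + 1/54q + 133/4r - 131/4 → -7/12qr² + 7/27qr + 133/4r - 133/4
  leading term qr²: subtract (-7/12)·g_2 from -7/12qr² + 7/27qr + 133/4r - 133/4 → 0
  normal form = 0.
Since the normal form is 0, h ∈ I.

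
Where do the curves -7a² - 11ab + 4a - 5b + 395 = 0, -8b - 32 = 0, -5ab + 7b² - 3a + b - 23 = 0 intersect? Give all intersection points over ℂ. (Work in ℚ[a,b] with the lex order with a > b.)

Compute a lex Gröbner basis by Buchberger's algorithm.
f_1 = -7a² - 11ab + 4a - 5b + 395, LT = a².
f_2 = -8b - 32, LT = b.
f_3 = -5ab - 3a + 7b² + b - 23, LT = ab.

S(f_1,f_3): lcm = a²b. S = -⅗a² + 104/35ab² - 13/35ab - 23/5a + 5/7b² - 395/7b.
  leading term a²: subtract (3/35)·f_1 from -⅗a² + 104/35ab² - 13/35ab - 23/5a + 5/7b² - 395/7b → 104/35ab² + 4/7ab - 173/35a + 5/7b² - 56b - 237/7
  leading term ab²: subtract (-13/35ab)·f_2 from 104/35ab² + 4/7ab - 173/35a + 5/7b² - 56b - 237/7 → -396/35ab - 173/35a + 5/7b² - 56b - 237/7
  leading term ab: subtract (99/70a)·f_2 from -396/35ab - 173/35a + 5/7b² - 56b - 237/7 → 1411/35a + 5/7b² - 56b - 237/7
  leading term a: no divisor's leading term divides it; move 1411/35a to the remainder.
  leading term b²: subtract (-5/56b)·f_2 from 5/7b² - 56b - 237/7 → -412/7b - 237/7
  leading term b: subtract (103/14)·f_2 from -412/7b - 237/7 → 1411/7
  leading term 1: no divisor's leading term divides it; move 1411/7 to the remainder.
  remainder 1411/35a + 1411/7 ≠ 0; add h_4 = 1411/35a + 1411/7 to the basis.

The other S-polynomials (S(f_1,f_2), S(f_2,f_3), S(f_1,h_4), S(f_2,h_4), S(f_3,h_4)) all reduce to 0 modulo the current basis, so we have a Gröbner basis.
Inter-reduce: drop elements whose leading term is divisible by another's, tail-reduce, and make monic.
Reduced Gröbner basis: {a + 5, b + 4}.

From the last basis element, b + 4 = 0, so b takes values in {-4}. Each choice, substituted upward through the basis, yields the corresponding point(s) of the solution set.
  b = -4: the earlier basis element becomes a + 5 = 0, giving a = -5 — point (-5, -4).

{(-5, -4)}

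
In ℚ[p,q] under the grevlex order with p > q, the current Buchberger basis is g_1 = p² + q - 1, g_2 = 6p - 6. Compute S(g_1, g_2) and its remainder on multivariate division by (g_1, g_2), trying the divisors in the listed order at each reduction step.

S(g_1, g_2) = p + q - 1; remainder on division = q.

lcm(LM(g_1), LM(g_2)) = p².
S = (lcm/LT(g_1))·g_1 − (lcm/LT(g_2))·g_2 = p + q - 1.
Reduce S modulo (g_1, g_2) in that order:
  leading term p: subtract (⅙)·g_2 from p + q - 1 → q
  leading term q: no divisor's leading term divides it; move q to the remainder.
The remainder q is nonzero, so it would be added as the next basis element.
An S-polynomial is built so that the two leading terms cancel; whether anything survives reduction is exactly the Gröbner-basis criterion.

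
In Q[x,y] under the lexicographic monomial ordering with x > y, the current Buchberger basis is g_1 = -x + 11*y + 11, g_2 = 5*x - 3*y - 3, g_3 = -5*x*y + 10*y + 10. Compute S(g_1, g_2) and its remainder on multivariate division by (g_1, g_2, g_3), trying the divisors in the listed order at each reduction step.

lcm(LM(g_1), LM(g_2)) = x.
S = (lcm/LT(g_1))·g_1 − (lcm/LT(g_2))·g_2 = -52/5*y - 52/5.
Reduce S modulo (g_1, g_2, g_3) in that order:
  leading term y: no divisor's leading term divides it; move -52/5*y to the remainder.
  leading term 1: no divisor's leading term divides it; move -52/5 to the remainder.
The remainder -52/5*y - 52/5 is nonzero, so it would be added as the next basis element.

S(g_1, g_2) = -52/5*y - 52/5; remainder on division = -52/5*y - 52/5.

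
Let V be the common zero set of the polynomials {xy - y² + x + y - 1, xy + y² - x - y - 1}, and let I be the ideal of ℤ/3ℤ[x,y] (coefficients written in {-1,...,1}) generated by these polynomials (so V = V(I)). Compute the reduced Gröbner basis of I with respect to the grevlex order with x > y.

f_1 = xy - y² + x + y - 1, LT = xy.
f_2 = xy + y² - x - y - 1, LT = xy.

S(f_1,f_2): lcm = xy. S = y² - x - y.
  leading term y²: no divisor's leading term divides it; move y² to the remainder.
  leading term x: no divisor's leading term divides it; move -x to the remainder.
  leading term y: no divisor's leading term divides it; move -y to the remainder.
  remainder y² - x - y ≠ 0; add g_3 = y² - x - y to the basis.

S(f_1,g_3): lcm = xy². S = -y³ + x² - xy + y² - y.
  leading term y³: subtract (-y)·g_3 from -y³ + x² - xy + y² - y → x² + xy - y
  leading term x²: no divisor's leading term divides it; move x² to the remainder.
  leading term xy: subtract (1)·f_1 from xy - y → y² - x + y + 1
  leading term y²: subtract (1)·g_3 from y² - x + y + 1 → -y + 1
  leading term y: no divisor's leading term divides it; move -y to the remainder.
  leading term 1: no divisor's leading term divides it; move 1 to the remainder.
  remainder x² - y + 1 ≠ 0; add g_4 = x² - y + 1 to the basis.

S(f_2,g_3): lcm = xy². S = y³ + x² - y² - y.
  leading term y³: subtract (y)·g_3 from y³ + x² - y² - y → x² + xy - y
  leading term x²: subtract (1)·g_4 from x² + xy - y → xy - 1
  leading term xy: subtract (1)·f_1 from xy - 1 → y² - x - y
  leading term y²: subtract (1)·g_3 from y² - x - y → 0
  remainder 0.

S(f_1,g_4): lcm = x²y. S = -xy² + x² + xy + y² - x - y.
  leading term xy²: subtract (-y)·f_1 from -xy² + x² + xy + y² - x - y → -y³ + x² - xy - y² - x + y
  leading term y³: subtract (-y)·g_3 from -y³ + x² - xy - y² - x + y → x² + xy + y² - x + y
  leading term x²: subtract (1)·g_4 from x² + xy + y² - x + y → xy + y² - x - y - 1
  leading term xy: subtract (1)·f_1 from xy + y² - x - y - 1 → -y² + x + y
  leading term y²: subtract (-1)·g_3 from -y² + x + y → 0
  remainder 0.

S(f_2,g_4): lcm = x²y. S = xy² - x² - xy + y² - x - y.
  leading term xy²: subtract (y)·f_1 from xy² - x² - xy + y² - x - y → y³ - x² + xy - x
  leading term y³: subtract (y)·g_3 from y³ - x² + xy - x → -x² - xy + y² - x
  leading term x²: subtract (-1)·g_4 from -x² - xy + y² - x → -xy + y² - x - y + 1
  leading term xy: subtract (-1)·f_1 from -xy + y² - x - y + 1 → 0
  remainder 0.

S(g_3,g_4): leading monomials are coprime, so the S-polynomial reduces to 0 (Buchberger's first criterion).
Every S-polynomial of the final basis reduces to 0, so we have a Gröbner basis.
Inter-reduce: drop elements whose leading term is divisible by another's, tail-reduce, and make monic.

G = {x² - y + 1, xy - 1, y² - x - y}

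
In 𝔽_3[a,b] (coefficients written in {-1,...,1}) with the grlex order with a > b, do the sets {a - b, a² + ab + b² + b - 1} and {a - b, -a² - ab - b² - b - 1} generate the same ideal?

No, the ideals differ.

For a fixed monomial order, each ideal has a unique reduced Gröbner basis; comparing bases decides equality.
Buchberger on the first generating set:
f_1 = a - b, LT = a.
f_2 = a² + ab + b² + b - 1, LT = a².

S(f_1,f_2): lcm = a². S = ab - b² - b + 1.
  leading term ab: subtract (b)·f_1 from ab - b² - b + 1 → -b + 1
  leading term b: no divisor's leading term divides it; move -b to the remainder.
  leading term 1: no divisor's leading term divides it; move 1 to the remainder.
  remainder -b + 1 ≠ 0; add g_3 = -b + 1 to the basis.

S(f_1,g_3): leading monomials are coprime, so the S-polynomial reduces to 0 (Buchberger's first criterion).
S(f_2,g_3): leading monomials are coprime, so the S-polynomial reduces to 0 (Buchberger's first criterion).
Every S-polynomial of the final basis reduces to 0, so we have a Gröbner basis.
Inter-reduce: drop elements whose leading term is divisible by another's, tail-reduce, and make monic.
Reduced Gröbner basis: {a - 1, b - 1}.

Buchberger on the second generating set:
h_1 = a - b, LT = a.
h_2 = -a² - ab - b² - b - 1, LT = a².

S(h_1,h_2): lcm = a². S = ab - b² - b - 1.
  leading term ab: subtract (b)·h_1 from ab - b² - b - 1 → -b - 1
  leading term b: no divisor's leading term divides it; move -b to the remainder.
  leading term 1: no divisor's leading term divides it; move -1 to the remainder.
  remainder -b - 1 ≠ 0; add k_3 = -b - 1 to the basis.

S(h_1,k_3): leading monomials are coprime, so the S-polynomial reduces to 0 (Buchberger's first criterion).
S(h_2,k_3): leading monomials are coprime, so the S-polynomial reduces to 0 (Buchberger's first criterion).
Every S-polynomial of the final basis reduces to 0, so we have a Gröbner basis.
Inter-reduce: drop elements whose leading term is divisible by another's, tail-reduce, and make monic.
Reduced Gröbner basis: {a + 1, b + 1}.

Since the reduced bases disagree, the two ideals are not the same.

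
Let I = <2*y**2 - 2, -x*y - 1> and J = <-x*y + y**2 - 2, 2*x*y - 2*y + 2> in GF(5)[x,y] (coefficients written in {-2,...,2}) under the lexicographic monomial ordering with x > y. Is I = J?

Since reduced Gröbner bases are canonical representatives of ideals under a given ordering, it suffices to compute and compare them.
Buchberger on the first generating set:
f_1 = 2*y**2 - 2, LT = y**2.
f_2 = -x*y - 1, LT = x*y.

S(f_1,f_2): lcm = x*y**2. S = -x - y.
  leading term x: no divisor's leading term divides it; move -x to the remainder.
  leading term y: no divisor's leading term divides it; move -y to the remainder.
  remainder -x - y ≠ 0; add g_3 = -x - y to the basis.

The other S-polynomials (S(f_1,g_3), S(f_2,g_3)) all reduce to 0 modulo the current basis, so we have a Gröbner basis.
Inter-reduce: drop elements whose leading term is divisible by another's, tail-reduce, and make monic.
Reduced Gröbner basis: {x + y, y**2 - 1}.

Buchberger on the second generating set:
h_1 = -x*y + y**2 - 2, LT = x*y.
h_2 = 2*x*y - 2*y + 2, LT = x*y.

S(h_1,h_2): lcm = x*y. S = -y**2 + y + 1.
  leading term y**2: no divisor's leading term divides it; move -y**2 to the remainder.
  leading term y: no divisor's leading term divides it; move y to the remainder.
  leading term 1: no divisor's leading term divides it; move 1 to the remainder.
  remainder -y**2 + y + 1 ≠ 0; add k_3 = -y**2 + y + 1 to the basis.

S(h_1,k_3): lcm = x*y**2. S = x*y + x - y**3 + 2*y.
  leading term x*y: subtract (-1)·h_1 from x*y + x - y**3 + 2*y → x - y**3 + y**2 + 2*y - 2
  leading term x: no divisor's leading term divides it; move x to the remainder.
  leading term y**3: subtract (y)·k_3 from -y**3 + y**2 + 2*y - 2 → y - 2
  leading term y: no divisor's leading term divides it; move y to the remainder.
  leading term 1: no divisor's leading term divides it; move -2 to the remainder.
  remainder x + y - 2 ≠ 0; add k_4 = x + y - 2 to the basis.

The other S-polynomials (S(h_2,k_3), S(h_1,k_4), S(h_2,k_4), S(k_3,k_4)) all reduce to 0 modulo the current basis, so we have a Gröbner basis.
Inter-reduce: drop elements whose leading term is divisible by another's, tail-reduce, and make monic.
Reduced Gröbner basis: {x + y - 2, y**2 - y - 1}.

Since the reduced bases disagree, the two ideals are not the same.
The choice of monomial ordering does not affect the verdict — as long as both bases are computed under the same ordering, their equality decides ideal equality.

No, the ideals differ.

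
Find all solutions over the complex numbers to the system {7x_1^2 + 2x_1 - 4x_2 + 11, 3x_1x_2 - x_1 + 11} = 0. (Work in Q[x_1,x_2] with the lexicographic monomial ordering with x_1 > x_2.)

Compute a lex Gröbner basis by Buchberger's algorithm.
f_1 = 7x_1^2 + 2x_1 - 4x_2 + 11, LT = x_1^2.
f_2 = 3x_1x_2 - x_1 + 11, LT = x_1x_2.

S(f_1,f_2): lcm = x_1^2x_2. S = 1/3x_1^2 + 2/7x_1x_2 - 11/3x_1 - 4/7x_2^2 + 11/7x_2.
  reduce S modulo (f_1, f_2):
  remainder -11/3x_1 - 4/7x_2^2 + 37/21x_2 - 11/7 ≠ 0; add h_3 = -11/3x_1 - 4/7x_2^2 + 37/21x_2 - 11/7 to the basis.

S(f_2,h_3): lcm = x_1x_2. S = -1/3x_1 - 12/77x_2^3 + 37/77x_2^2 - 3/7x_2 + 11/3.
  reduce S modulo (f_1, f_2, h_3):
  remainder -12/77x_2^3 + 41/77x_2^2 - 136/231x_2 + 80/21 ≠ 0; add h_4 = -12/77x_2^3 + 41/77x_2^2 - 136/231x_2 + 80/21 to the basis.

The other S-polynomials (S(f_1,h_3), S(f_1,h_4), S(f_2,h_4), S(h_3,h_4)) all reduce to 0 modulo the current basis, so we have a Gröbner basis.
Inter-reduce: drop elements whose leading term is divisible by another's, tail-reduce, and make monic.
Reduced Gröbner basis: {x_1 + 12/77x_2^2 - 37/77x_2 + 3/7, x_2^3 - 41/12x_2^2 + 34/9x_2 - 220/9}.

From the last basis element, x_2^3 - 41/12x_2^2 + 34/9x_2 - 220/9 = 0, so x_2 takes values in {4, -7/24 - sqrt(3471)*I/24, -7/24 + sqrt(3471)*I/24}. Each choice, substituted upward through the basis, yields the corresponding point(s) of the solution set.
  x_2 = 4: the earlier basis element becomes x_1 + 1 = 0, giving x_1 = -1 — point (-1, 4).
  x_2 = -7/24 - sqrt(3471)*I/24: the earlier basis element becomes x_1 - 5/14 + sqrt(3471)*I/42 = 0, giving x_1 = 5/14 - sqrt(3471)*I/42 — point (5/14 - sqrt(3471)*I/42, -7/24 - sqrt(3471)*I/24).
  x_2 = -7/24 + sqrt(3471)*I/24: the earlier basis element becomes x_1 - 5/14 - sqrt(3471)*I/42 = 0, giving x_1 = 5/14 + sqrt(3471)*I/42 — point (5/14 + sqrt(3471)*I/42, -7/24 + sqrt(3471)*I/24).

{(-1, 4), (5/14 - sqrt(3471)*I/42, -7/24 - sqrt(3471)*I/24), (5/14 + sqrt(3471)*I/42, -7/24 + sqrt(3471)*I/24)}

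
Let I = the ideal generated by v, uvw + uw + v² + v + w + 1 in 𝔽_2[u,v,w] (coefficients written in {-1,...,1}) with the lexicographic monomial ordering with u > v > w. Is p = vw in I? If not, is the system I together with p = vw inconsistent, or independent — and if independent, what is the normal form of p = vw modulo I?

First compute the reduced Gröbner basis of I by Buchberger's algorithm.
f_1 = v, LT = v.
f_2 = uvw + uw + v² + v + w + 1, LT = uvw.

S(f_1,f_2): lcm = uvw. S = uw + v² + v + w + 1.
  leading term uw: no divisor's leading term divides it; move uw to the remainder.
  leading term v²: subtract (v)·f_1 from v² + v + w + 1 → v + w + 1
  leading term v: subtract (1)·f_1 from v + w + 1 → w + 1
  leading term w: no divisor's leading term divides it; move w to the remainder.
  leading term 1: no divisor's leading term divides it; move 1 to the remainder.
  remainder uw + w + 1 ≠ 0; add h_3 = uw + w + 1 to the basis.

The other S-polynomials (S(f_1,h_3), S(f_2,h_3)) all reduce to 0 modulo the current basis, so we have a Gröbner basis.
Inter-reduce: drop elements whose leading term is divisible by another's, tail-reduce, and make monic.
Reduced Gröbner basis: {uw + w + 1, v}.
Label its elements g_1 = uw + w + 1, g_2 = v.

Reduce p = vw modulo G:
  leading term vw: subtract (w)·g_2 from vw → 0
  normal form = 0.
Since the normal form is 0, p ∈ I.

vw lies in I (it reduces to 0).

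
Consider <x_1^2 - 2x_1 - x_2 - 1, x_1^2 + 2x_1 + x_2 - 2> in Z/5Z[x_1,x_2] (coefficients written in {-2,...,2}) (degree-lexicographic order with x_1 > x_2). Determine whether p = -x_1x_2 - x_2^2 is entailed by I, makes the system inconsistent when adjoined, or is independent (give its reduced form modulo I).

First compute the reduced Gröbner basis of I by Buchberger's algorithm.
f_1 = x_1^2 - 2x_1 - x_2 - 1, LT = x_1^2.
f_2 = x_1^2 + 2x_1 + x_2 - 2, LT = x_1^2.

S(f_1,f_2): lcm = x_1^2. S = x_1 - 2x_2 + 1.
  leading term x_1: no divisor's leading term divides it; move x_1 to the remainder.
  leading term x_2: no divisor's leading term divides it; move -2x_2 to the remainder.
  leading term 1: no divisor's leading term divides it; move 1 to the remainder.
  remainder x_1 - 2x_2 + 1 ≠ 0; add h_3 = x_1 - 2x_2 + 1 to the basis.

S(f_1,h_3): lcm = x_1^2. S = 2x_1x_2 + 2x_1 - x_2 - 1.
  leading term x_1x_2: subtract (2x_2)·h_3 from 2x_1x_2 + 2x_1 - x_2 - 1 → -x_2^2 + 2x_1 + 2x_2 - 1
  leading term x_2^2: no divisor's leading term divides it; move -x_2^2 to the remainder.
  leading term x_1: subtract (2)·h_3 from 2x_1 + 2x_2 - 1 → x_2 + 2
  leading term x_2: no divisor's leading term divides it; move x_2 to the remainder.
  leading term 1: no divisor's leading term divides it; move 2 to the remainder.
  remainder -x_2^2 + x_2 + 2 ≠ 0; add h_4 = -x_2^2 + x_2 + 2 to the basis.

The other S-polynomials (S(f_2,h_3), S(f_1,h_4), S(f_2,h_4), S(h_3,h_4)) all reduce to 0 modulo the current basis, so we have a Gröbner basis.
Inter-reduce: drop elements whose leading term is divisible by another's, tail-reduce, and make monic.
Reduced Gröbner basis: {x_2^2 - x_2 - 2, x_1 - 2x_2 + 1}.
Label its elements g_1 = x_2^2 - x_2 - 2, g_2 = x_1 - 2x_2 + 1.

Reduce p = -x_1x_2 - x_2^2 modulo G:
  leading term x_1x_2: subtract (-x_2)·g_2 from -x_1x_2 - x_2^2 → 2x_2^2 + x_2
  leading term x_2^2: subtract (2)·g_1 from 2x_2^2 + x_2 → -2x_2 - 1
  leading term x_2: no divisor's leading term divides it; move -2x_2 to the remainder.
  leading term 1: no divisor's leading term divides it; move -1 to the remainder.
  normal form = -2x_2 - 1.
The normal form is nonzero, so p ∉ I. Since p minus its normal form lies in I, I + (p) = I + (r) where r = -2x_2 - 1; decide whether this ideal is the whole ring.
Run Buchberger on G together with r (pairs among the g_i already reduce to 0 since G is a Gröbner basis):
g_1 = x_2^2 - x_2 - 2, LT = x_2^2.
g_2 = x_1 - 2x_2 + 1, LT = x_1.
r = -2x_2 - 1, LT = x_2.

The S-polynomials (S(g_1,g_2), S(g_1,r), S(g_2,r)) all reduce to 0 modulo the current basis, so we have a Gröbner basis.
Inter-reduce: drop elements whose leading term is divisible by another's, tail-reduce, and make monic.
Reduced Gröbner basis: {x_1 + 2, x_2 - 2}.
The reduced Gröbner basis of I + (p) is {x_1 + 2, x_2 - 2} ≠ {1}, a proper ideal, so the enlarged system stays consistent: p is independent of I, with normal form -2x_2 - 1.

-x_1x_2 - x_2^2 is independent of I; its normal form modulo I is -2x_2 - 1.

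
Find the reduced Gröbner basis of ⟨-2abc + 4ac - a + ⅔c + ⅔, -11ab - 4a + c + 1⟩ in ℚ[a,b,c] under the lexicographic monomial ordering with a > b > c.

f_1 = -2abc + 4ac - a + ⅔c + ⅔, LT = abc.
f_2 = -11ab - 4a + c + 1, LT = ab.

S(f_1,f_2): lcm = abc. S = -26/11ac + ½a + 1/11c² - 8/33c - ⅓.
  leading term ac: no divisor's leading term divides it; move -26/11ac to the remainder.
  leading term a: no divisor's leading term divides it; move ½a to the remainder.
  leading term c²: no divisor's leading term divides it; move 1/11c² to the remainder.
  leading term c: no divisor's leading term divides it; move -8/33c to the remainder.
  leading term 1: no divisor's leading term divides it; move -⅓ to the remainder.
  remainder -26/11ac + ½a + 1/11c² - 8/33c - ⅓ ≠ 0; add g_3 = -26/11ac + ½a + 1/11c² - 8/33c - ⅓ to the basis.

S(f_1,g_3): lcm = abc. S = 11/52ab - 2ac + ½a + 1/26bc² - 4/39bc - 11/78b - ⅓c - ⅓.
  leading term ab: subtract (-1/52)·f_2 from 11/52ab - 2ac + ½a + 1/26bc² - 4/39bc - 11/78b - ⅓c - ⅓ → -2ac + 11/26a + 1/26bc² - 4/39bc - 11/78b - 49/156c - 49/156
  leading term ac: subtract (11/13)·g_3 from -2ac + 11/26a + 1/26bc² - 4/39bc - 11/78b - 49/156c - 49/156 → 1/26bc² - 4/39bc - 11/78b - 1/13c² - 17/156c - 5/156
  leading term bc²: no divisor's leading term divides it; move 1/26bc² to the remainder.
  leading term bc: no divisor's leading term divides it; move -4/39bc to the remainder.
  leading term b: no divisor's leading term divides it; move -11/78b to the remainder.
  leading term c²: no divisor's leading term divides it; move -1/13c² to the remainder.
  leading term c: no divisor's leading term divides it; move -17/156c to the remainder.
  leading term 1: no divisor's leading term divides it; move -5/156 to the remainder.
  remainder 1/26bc² - 4/39bc - 11/78b - 1/13c² - 17/156c - 5/156 ≠ 0; add g_4 = 1/26bc² - 4/39bc - 11/78b - 1/13c² - 17/156c - 5/156 to the basis.

S(f_2,g_3): lcm = abc. S = 11/52ab + 4/11ac + 1/26bc² - 4/39bc - 11/78b - 1/11c² - 1/11c.
  leading term ab: subtract (-1/52)·f_2 from 11/52ab + 4/11ac + 1/26bc² - 4/39bc - 11/78b - 1/11c² - 1/11c → 4/11ac - 1/13a + 1/26bc² - 4/39bc - 11/78b - 1/11c² - 41/572c + 1/52
  leading term ac: subtract (-2/13)·g_3 from 4/11ac - 1/13a + 1/26bc² - 4/39bc - 11/78b - 1/11c² - 41/572c + 1/52 → 1/26bc² - 4/39bc - 11/78b - 1/13c² - 17/156c - 5/156
  leading term bc²: subtract (1)·g_4 from 1/26bc² - 4/39bc - 11/78b - 1/13c² - 17/156c - 5/156 → 0
  remainder 0.

S(f_1,g_4): lcm = abc². S = 8/3abc + 11/3ab + 10/3ac + ⅚a - ⅓c² - ⅓c.
  leading term abc: subtract (-4/3)·f_1 from 8/3abc + 11/3ab + 10/3ac + ⅚a - ⅓c² - ⅓c → 11/3ab + 26/3ac - ½a - ⅓c² + 5/9c + 8/9
  leading term ab: subtract (-⅓)·f_2 from 11/3ab + 26/3ac - ½a - ⅓c² + 5/9c + 8/9 → 26/3ac - 11/6a - ⅓c² + 8/9c + 11/9
  leading term ac: subtract (-11/3)·g_3 from 26/3ac - 11/6a - ⅓c² + 8/9c + 11/9 → 0
  remainder 0.

S(f_2,g_4): lcm = abc². S = 8/3abc + 11/3ab + 26/11ac² + 17/6ac + ⅚a - 1/11c³ - 1/11c².
  leading term abc: subtract (-4/3)·f_1 from 8/3abc + 11/3ab + 26/11ac² + 17/6ac + ⅚a - 1/11c³ - 1/11c² → 11/3ab + 26/11ac² + 49/6ac - ½a - 1/11c³ - 1/11c² + 8/9c + 8/9
  leading term ab: subtract (-⅓)·f_2 from 11/3ab + 26/11ac² + 49/6ac - ½a - 1/11c³ - 1/11c² + 8/9c + 8/9 → 26/11ac² + 49/6ac - 11/6a - 1/11c³ - 1/11c² + 11/9c + 11/9
  leading term ac²: subtract (-c)·g_3 from 26/11ac² + 49/6ac - 11/6a - 1/11c³ - 1/11c² + 11/9c + 11/9 → 26/3ac - 11/6a - ⅓c² + 8/9c + 11/9
  leading term ac: subtract (-11/3)·g_3 from 26/3ac - 11/6a - ⅓c² + 8/9c + 11/9 → 0
  remainder 0.

S(g_3,g_4): lcm = abc². S = 383/156abc + 11/3ab + 2ac² + 17/6ac + ⅚a - 1/26bc³ + 4/39bc² + 11/78bc.
  leading term abc: subtract (-383/312)·f_1 from 383/156abc + 11/3ab + 2ac² + 17/6ac + ⅚a - 1/26bc³ + 4/39bc² + 11/78bc → 11/3ab + 2ac² + 302/39ac - 41/104a - 1/26bc³ + 4/39bc² + 11/78bc + 383/468c + 383/468
  leading term ab: subtract (-⅓)·f_2 from 11/3ab + 2ac² + 302/39ac - 41/104a - 1/26bc³ + 4/39bc² + 11/78bc + 383/468c + 383/468 → 2ac² + 302/39ac - 539/312a - 1/26bc³ + 4/39bc² + 11/78bc + 539/468c + 539/468
  leading term ac²: subtract (-11/13c)·g_3 from 2ac² + 302/39ac - 539/312a - 1/26bc³ + 4/39bc² + 11/78bc + 539/468c + 539/468 → 49/6ac - 539/312a - 1/26bc³ + 4/39bc² + 11/78bc + 1/13c³ - 8/39c² + 407/468c + 539/468
  leading term ac: subtract (-539/156)·g_3 from 49/6ac - 539/312a - 1/26bc³ + 4/39bc² + 11/78bc + 1/13c³ - 8/39c² + 407/468c + 539/468 → -1/26bc³ + 4/39bc² + 11/78bc + 1/13c³ + 17/156c² + 5/156c
  leading term bc³: subtract (-c)·g_4 from -1/26bc³ + 4/39bc² + 11/78bc + 1/13c³ + 17/156c² + 5/156c → 0
  remainder 0.

Every S-polynomial of the final basis reduces to 0, so we have a Gröbner basis.
Inter-reduce: drop elements whose leading term is divisible by another's, tail-reduce, and make monic.

G = {ab + 4/11a - 1/11c - 1/11, ac - 11/52a - 1/26c² + 4/39c + 11/78, bc² - 8/3bc - 11/3b - 2c² - 17/6c - ⅚}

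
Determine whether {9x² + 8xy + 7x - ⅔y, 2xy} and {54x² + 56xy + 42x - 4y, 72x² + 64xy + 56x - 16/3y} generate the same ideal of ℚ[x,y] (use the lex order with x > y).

Yes, the ideals are equal.

Equality of ideals is decidable: compute both reduced Gröbner bases (unique for the ordering) and check whether they agree.
Buchberger on the first generating set:
f_1 = 9x² + 8xy + 7x - ⅔y, LT = x².
f_2 = 2xy, LT = xy.

S(f_1,f_2): lcm = x²y. S = 8/9xy² + 7/9xy - 2/27y².
  leading term xy²: subtract (4/9y)·f_2 from 8/9xy² + 7/9xy - 2/27y² → 7/9xy - 2/27y²
  leading term xy: subtract (7/18)·f_2 from 7/9xy - 2/27y² → -2/27y²
  leading term y²: no divisor's leading term divides it; move -2/27y² to the remainder.
  remainder -2/27y² ≠ 0; add g_3 = -2/27y² to the basis.

The other S-polynomials (S(f_1,g_3), S(f_2,g_3)) all reduce to 0 modulo the current basis, so we have a Gröbner basis.
Inter-reduce: drop elements whose leading term is divisible by another's, tail-reduce, and make monic.
Reduced Gröbner basis: {x² + 7/9x - 2/27y, xy, y²}.

Buchberger on the second generating set:
h_1 = 54x² + 56xy + 42x - 4y, LT = x².
h_2 = 72x² + 64xy + 56x - 16/3y, LT = x².

S(h_1,h_2): lcm = x². S = 4/27xy.
  leading term xy: no divisor's leading term divides it; move 4/27xy to the remainder.
  remainder 4/27xy ≠ 0; add k_3 = 4/27xy to the basis.

S(h_1,k_3): lcm = x²y. S = 28/27xy² + 7/9xy - 2/27y².
  leading term xy²: subtract (7y)·k_3 from 28/27xy² + 7/9xy - 2/27y² → 7/9xy - 2/27y²
  leading term xy: subtract (21/4)·k_3 from 7/9xy - 2/27y² → -2/27y²
  leading term y²: no divisor's leading term divides it; move -2/27y² to the remainder.
  remainder -2/27y² ≠ 0; add k_4 = -2/27y² to the basis.

The other S-polynomials (S(h_2,k_3), S(h_1,k_4), S(h_2,k_4), S(k_3,k_4)) all reduce to 0 modulo the current basis, so we have a Gröbner basis.
Inter-reduce: drop elements whose leading term is divisible by another's, tail-reduce, and make monic.
Reduced Gröbner basis: {x² + 7/9x - 2/27y, xy, y²}.

Same reduced basis, so the two generating sets span the same ideal.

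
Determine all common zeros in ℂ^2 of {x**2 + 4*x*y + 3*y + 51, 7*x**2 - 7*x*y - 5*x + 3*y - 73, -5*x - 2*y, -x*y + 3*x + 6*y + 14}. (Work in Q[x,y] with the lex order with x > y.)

Compute a lex Gröbner basis by Buchberger's algorithm.
f_1 = x**2 + 4*x*y + 3*y + 51, LT = x**2.
f_2 = 7*x**2 - 7*x*y - 5*x + 3*y - 73, LT = x**2.
f_3 = -5*x - 2*y, LT = x.
f_4 = -x*y + 3*x + 6*y + 14, LT = x*y.

S(f_1,f_2): lcm = x**2. S = 5*x*y + 5/7*x + 18/7*y + 430/7.
  leading term x*y: subtract (-y)·f_3 from 5*x*y + 5/7*x + 18/7*y + 430/7 → 5/7*x - 2*y**2 + 18/7*y + 430/7
  leading term x: subtract (-1/7)·f_3 from 5/7*x - 2*y**2 + 18/7*y + 430/7 → -2*y**2 + 16/7*y + 430/7
  leading term y**2: no divisor's leading term divides it; move -2*y**2 to the remainder.
  leading term y: no divisor's leading term divides it; move 16/7*y to the remainder.
  leading term 1: no divisor's leading term divides it; move 430/7 to the remainder.
  remainder -2*y**2 + 16/7*y + 430/7 ≠ 0; add h_5 = -2*y**2 + 16/7*y + 430/7 to the basis.

S(f_1,f_3): lcm = x**2. S = 18/5*x*y + 3*y + 51.
  leading term x*y: subtract (-18/25*y)·f_3 from 18/5*x*y + 3*y + 51 → -36/25*y**2 + 3*y + 51
  leading term y**2: subtract (18/25)·h_5 from -36/25*y**2 + 3*y + 51 → 237/175*y + 237/35
  leading term y: no divisor's leading term divides it; move 237/175*y to the remainder.
  leading term 1: no divisor's leading term divides it; move 237/35 to the remainder.
  remainder 237/175*y + 237/35 ≠ 0; add h_6 = 237/175*y + 237/35 to the basis.

The other S-polynomials (S(f_1,f_4), S(f_2,f_3), S(f_2,f_4), S(f_3,f_4), S(f_1,h_5), S(f_2,h_5), S(f_3,h_5), S(f_4,h_5), S(f_1,h_6), S(f_2,h_6), S(f_3,h_6), S(f_4,h_6), S(h_5,h_6)) all reduce to 0 modulo the current basis, so we have a Gröbner basis.
Inter-reduce: drop elements whose leading term is divisible by another's, tail-reduce, and make monic.
Reduced Gröbner basis: {x - 2, y + 5}.

A lex Gröbner basis eliminates variables successively. Here y + 5 depends only on y, with roots {-5}; lifting each root through the earlier basis elements recovers the full solutions.
  y = -5: the earlier basis element becomes x - 2 = 0, giving x = 2 — point (2, -5).
Substituting each solution back into the original system confirms all equations vanish.
A lex Gröbner basis triangularizes the system, enabling back-substitution.

{(2, -5)}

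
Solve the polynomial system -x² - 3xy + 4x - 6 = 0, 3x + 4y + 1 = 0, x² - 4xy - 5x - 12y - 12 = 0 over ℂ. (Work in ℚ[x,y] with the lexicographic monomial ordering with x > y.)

{(1, -1)}

Compute a lex Gröbner basis by Buchberger's algorithm.
f_1 = -x² - 3xy + 4x - 6, LT = x².
f_2 = 3x + 4y + 1, LT = x.
f_3 = x² - 4xy - 5x - 12y - 12, LT = x².

S(f_1,f_2): lcm = x². S = 5/3xy - 13/3x + 6.
  leading term xy: subtract (5/9y)·f_2 from 5/3xy - 13/3x + 6 → -13/3x - 20/9y² - 5/9y + 6
  leading term x: subtract (-13/9)·f_2 from -13/3x - 20/9y² - 5/9y + 6 → -20/9y² + 47/9y + 67/9
  leading term y²: no divisor's leading term divides it; move -20/9y² to the remainder.
  leading term y: no divisor's leading term divides it; move 47/9y to the remainder.
  leading term 1: no divisor's leading term divides it; move 67/9 to the remainder.
  remainder -20/9y² + 47/9y + 67/9 ≠ 0; add h_4 = -20/9y² + 47/9y + 67/9 to the basis.

S(f_1,f_3): lcm = x². S = 7xy + x + 12y + 18.
  leading term xy: subtract (7/3y)·f_2 from 7xy + x + 12y + 18 → x - 28/3y² + 29/3y + 18
  leading term x: subtract (⅓)·f_2 from x - 28/3y² + 29/3y + 18 → -28/3y² + 25/3y + 53/3
  leading term y²: subtract (21/5)·h_4 from -28/3y² + 25/3y + 53/3 → -68/5y - 68/5
  leading term y: no divisor's leading term divides it; move -68/5y to the remainder.
  leading term 1: no divisor's leading term divides it; move -68/5 to the remainder.
  remainder -68/5y - 68/5 ≠ 0; add h_5 = -68/5y - 68/5 to the basis.

The other S-polynomials (S(f_2,f_3), S(f_1,h_4), S(f_2,h_4), S(f_3,h_4), S(f_1,h_5), S(f_2,h_5), S(f_3,h_5), S(h_4,h_5)) all reduce to 0 modulo the current basis, so we have a Gröbner basis.
Inter-reduce: drop elements whose leading term is divisible by another's, tail-reduce, and make monic.
Reduced Gröbner basis: {x - 1, y + 1}.

From the last basis element, y + 1 = 0, so y takes values in {-1}. Each choice, substituted upward through the basis, yields the corresponding point(s) of the solution set.
  y = -1: the earlier basis element becomes x - 1 = 0, giving x = 1 — point (1, -1).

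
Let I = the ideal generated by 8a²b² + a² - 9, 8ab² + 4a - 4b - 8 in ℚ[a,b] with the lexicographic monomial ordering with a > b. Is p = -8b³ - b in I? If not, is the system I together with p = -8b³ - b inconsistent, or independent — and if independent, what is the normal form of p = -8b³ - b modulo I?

First compute the reduced Gröbner basis of I by Buchberger's algorithm.
f_1 = 8a²b² + a² - 9, LT = a²b².
f_2 = 8ab² + 4a - 4b - 8, LT = ab².

S(f_1,f_2): lcm = a²b². S = -⅜a² + ½ab + a - 9/8.
  leading term a²: no divisor's leading term divides it; move -⅜a² to the remainder.
  leading term ab: no divisor's leading term divides it; move ½ab to the remainder.
  leading term a: no divisor's leading term divides it; move a to the remainder.
  leading term 1: no divisor's leading term divides it; move -9/8 to the remainder.
  remainder -⅜a² + ½ab + a - 9/8 ≠ 0; add h_3 = -⅜a² + ½ab + a - 9/8 to the basis.

S(f_1,h_3): lcm = a²b². S = ⅛a² + 4/3ab³ + 8/3ab² - 3b² - 9/8.
  leading term a²: subtract (-⅓)·h_3 from ⅛a² + 4/3ab³ + 8/3ab² - 3b² - 9/8 → 4/3ab³ + 8/3ab² + ⅙ab + ⅓a - 3b² - 3/2
  leading term ab³: subtract (⅙b)·f_2 from 4/3ab³ + 8/3ab² + ⅙ab + ⅓a - 3b² - 3/2 → 8/3ab² - ½ab + ⅓a - 7/3b² + 4/3b - 3/2
  leading term ab²: subtract (⅓)·f_2 from 8/3ab² - ½ab + ⅓a - 7/3b² + 4/3b - 3/2 → -½ab - a - 7/3b² + 8/3b + 7/6
  leading term ab: no divisor's leading term divides it; move -½ab to the remainder.
  leading term a: no divisor's leading term divides it; move -a to the remainder.
  leading term b²: no divisor's leading term divides it; move -7/3b² to the remainder.
  leading term b: no divisor's leading term divides it; move 8/3b to the remainder.
  leading term 1: no divisor's leading term divides it; move 7/6 to the remainder.
  remainder -½ab - a - 7/3b² + 8/3b + 7/6 ≠ 0; add h_4 = -½ab - a - 7/3b² + 8/3b + 7/6 to the basis.

S(f_2,h_4): lcm = ab². S = -2ab + ½a - 14/3b³ + 16/3b² + 11/6b - 1.
  leading term ab: subtract (4)·h_4 from -2ab + ½a - 14/3b³ + 16/3b² + 11/6b - 1 → 9/2a - 14/3b³ + 44/3b² - 53/6b - 17/3
  leading term a: no divisor's leading term divides it; move 9/2a to the remainder.
  leading term b³: no divisor's leading term divides it; move -14/3b³ to the remainder.
  leading term b²: no divisor's leading term divides it; move 44/3b² to the remainder.
  leading term b: no divisor's leading term divides it; move -53/6b to the remainder.
  leading term 1: no divisor's leading term divides it; move -17/3 to the remainder.
  remainder 9/2a - 14/3b³ + 44/3b² - 53/6b - 17/3 ≠ 0; add h_5 = 9/2a - 14/3b³ + 44/3b² - 53/6b - 17/3 to the basis.

S(f_1,h_5): lcm = a²b². S = ⅛a² + 28/27ab⁵ - 88/27ab⁴ + 53/27ab³ + 34/27ab² - 9/8.
  leading term a²: subtract (-⅓)·h_3 from ⅛a² + 28/27ab⁵ - 88/27ab⁴ + 53/27ab³ + 34/27ab² - 9/8 → 28/27ab⁵ - 88/27ab⁴ + 53/27ab³ + 34/27ab² + ⅙ab + ⅓a - 3/2
  leading term ab⁵: subtract (7/54b³)·f_2 from 28/27ab⁵ - 88/27ab⁴ + 53/27ab³ + 34/27ab² + ⅙ab + ⅓a - 3/2 → -88/27ab⁴ + 13/9ab³ + 34/27ab² + ⅙ab + ⅓a + 14/27b⁴ + 28/27b³ - 3/2
  leading term ab⁴: subtract (-11/27b²)·f_2 from -88/27ab⁴ + 13/9ab³ + 34/27ab² + ⅙ab + ⅓a + 14/27b⁴ + 28/27b³ - 3/2 → 13/9ab³ + 26/9ab² + ⅙ab + ⅓a + 14/27b⁴ - 16/27b³ - 88/27b² - 3/2
  leading term ab³: subtract (13/72b)·f_2 from 13/9ab³ + 26/9ab² + ⅙ab + ⅓a + 14/27b⁴ - 16/27b³ - 88/27b² - 3/2 → 26/9ab² - 5/9ab + ⅓a + 14/27b⁴ - 16/27b³ - 137/54b² + 13/9b - 3/2
  leading term ab²: subtract (13/36)·f_2 from 26/9ab² - 5/9ab + ⅓a + 14/27b⁴ - 16/27b³ - 137/54b² + 13/9b - 3/2 → -5/9ab - 10/9a + 14/27b⁴ - 16/27b³ - 137/54b² + 26/9b + 25/18
  leading term ab: subtract (10/9)·h_4 from -5/9ab - 10/9a + 14/27b⁴ - 16/27b³ - 137/54b² + 26/9b + 25/18 → 14/27b⁴ - 16/27b³ + 1/18b² - 2/27b + 5/54
  leading term b⁴: no divisor's leading term divides it; move 14/27b⁴ to the remainder.
  leading term b³: no divisor's leading term divides it; move -16/27b³ to the remainder.
  leading term b²: no divisor's leading term divides it; move 1/18b² to the remainder.
  leading term b: no divisor's leading term divides it; move -2/27b to the remainder.
  leading term 1: no divisor's leading term divides it; move 5/54 to the remainder.
  remainder 14/27b⁴ - 16/27b³ + 1/18b² - 2/27b + 5/54 ≠ 0; add h_6 = 14/27b⁴ - 16/27b³ + 1/18b² - 2/27b + 5/54 to the basis.

The other S-polynomials (S(f_2,h_3), S(f_1,h_4), S(h_3,h_4), S(f_2,h_5), S(h_3,h_5), S(h_4,h_5), S(f_1,h_6), S(f_2,h_6), S(h_3,h_6), S(h_4,h_6), S(h_5,h_6)) all reduce to 0 modulo the current basis, so we have a Gröbner basis.
Inter-reduce: drop elements whose leading term is divisible by another's, tail-reduce, and make monic.
Reduced Gröbner basis: {a - 28/27b³ + 88/27b² - 53/27b - 34/27, b⁴ - 8/7b³ + 3/28b² - 1/7b + 5/28}.
Label its elements g_1 = a - 28/27b³ + 88/27b² - 53/27b - 34/27, g_2 = b⁴ - 8/7b³ + 3/28b² - 1/7b + 5/28.

Reduce p = -8b³ - b modulo G:
  leading term b³: no divisor's leading term divides it; move -8b³ to the remainder.
  leading term b: no divisor's leading term divides it; move -b to the remainder.
  normal form = -8b³ - b.
The normal form is nonzero, so p ∉ I. Since p minus its normal form lies in I, I + (p) = I + (r) where r = -8b³ - b; decide whether this ideal is the whole ring.
Run Buchberger on G together with r (pairs among the g_i already reduce to 0 since G is a Gröbner basis):
g_1 = a - 28/27b³ + 88/27b² - 53/27b - 34/27, LT = a.
g_2 = b⁴ - 8/7b³ + 3/28b² - 1/7b + 5/28, LT = b⁴.
r = -8b³ - b, LT = b³.

S(g_2,r): lcm = b⁴. S = -8/7b³ - 1/56b² - 1/7b + 5/28.
  leading term b³: subtract (1/7)·r from -8/7b³ - 1/56b² - 1/7b + 5/28 → -1/56b² + 5/28
  leading term b²: no divisor's leading term divides it; move -1/56b² to the remainder.
  leading term 1: no divisor's leading term divides it; move 5/28 to the remainder.
  remainder -1/56b² + 5/28 ≠ 0; add m_4 = -1/56b² + 5/28 to the basis.

S(g_2,m_4): lcm = b⁴. S = -8/7b³ + 283/28b² - 1/7b + 5/28.
  leading term b³: subtract (1/7)·r from -8/7b³ + 283/28b² - 1/7b + 5/28 → 283/28b² + 5/28
  leading term b²: subtract (-566)·m_4 from 283/28b² + 5/28 → 405/4
  leading term 1: no divisor's leading term divides it; move 405/4 to the remainder.
  remainder 405/4 ≠ 0; add m_5 = 405/4 to the basis.

The other S-polynomials (S(g_1,g_2), S(g_1,r), S(g_1,m_4), S(r,m_4), S(g_1,m_5), S(g_2,m_5), S(r,m_5), S(m_4,m_5)) all reduce to 0 modulo the current basis, so we have a Gröbner basis.
Inter-reduce: drop elements whose leading term is divisible by another's, tail-reduce, and make monic.
Reduced Gröbner basis: {1}.
The reduced Gröbner basis of I + (p) is {1}: the ideal is the whole ring, so the enlarged system has no common solution — adjoining p is inconsistent.

Adjoining -8b³ - b makes the ideal the whole ring: the system is inconsistent.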